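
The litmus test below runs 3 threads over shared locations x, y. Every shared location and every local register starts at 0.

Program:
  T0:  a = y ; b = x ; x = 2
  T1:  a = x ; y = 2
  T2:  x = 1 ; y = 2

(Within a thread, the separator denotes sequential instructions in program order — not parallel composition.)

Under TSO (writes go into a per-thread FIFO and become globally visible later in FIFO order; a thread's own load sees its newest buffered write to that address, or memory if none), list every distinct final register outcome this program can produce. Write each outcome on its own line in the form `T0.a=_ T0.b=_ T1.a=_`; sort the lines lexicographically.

outcome vector order: (T0.a,T0.b,T1.a)
|TSO outcomes| = 10

T0.a=0 T0.b=0 T1.a=0
T0.a=0 T0.b=0 T1.a=1
T0.a=0 T0.b=0 T1.a=2
T0.a=0 T0.b=1 T1.a=0
T0.a=0 T0.b=1 T1.a=1
T0.a=0 T0.b=1 T1.a=2
T0.a=2 T0.b=0 T1.a=0
T0.a=2 T0.b=1 T1.a=0
T0.a=2 T0.b=1 T1.a=1
T0.a=2 T0.b=1 T1.a=2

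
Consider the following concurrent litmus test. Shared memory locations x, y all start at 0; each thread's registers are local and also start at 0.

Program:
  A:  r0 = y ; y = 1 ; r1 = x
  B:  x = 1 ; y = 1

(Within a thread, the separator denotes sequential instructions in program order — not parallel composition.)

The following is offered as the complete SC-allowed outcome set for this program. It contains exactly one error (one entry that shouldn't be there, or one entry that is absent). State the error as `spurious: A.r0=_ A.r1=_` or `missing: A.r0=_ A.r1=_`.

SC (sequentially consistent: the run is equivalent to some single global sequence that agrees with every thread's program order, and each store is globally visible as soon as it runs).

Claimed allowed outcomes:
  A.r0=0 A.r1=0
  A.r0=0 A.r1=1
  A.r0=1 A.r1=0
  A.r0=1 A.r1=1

spurious: A.r0=1 A.r1=0

outcome vector order: (A.r0,A.r1)
SC: 3 outcomes — {00 01 11}
claimed∖SC = {10}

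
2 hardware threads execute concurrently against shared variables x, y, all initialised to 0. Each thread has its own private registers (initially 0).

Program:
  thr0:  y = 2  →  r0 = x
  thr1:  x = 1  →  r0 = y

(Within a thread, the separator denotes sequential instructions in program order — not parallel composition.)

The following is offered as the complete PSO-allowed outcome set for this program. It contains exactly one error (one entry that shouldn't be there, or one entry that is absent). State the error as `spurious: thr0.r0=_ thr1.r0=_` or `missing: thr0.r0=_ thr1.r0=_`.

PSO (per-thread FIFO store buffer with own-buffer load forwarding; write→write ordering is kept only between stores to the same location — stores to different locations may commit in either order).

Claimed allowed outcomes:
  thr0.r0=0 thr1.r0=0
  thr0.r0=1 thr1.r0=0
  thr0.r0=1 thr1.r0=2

outcome vector order: (thr0.r0,thr1.r0)
[PSO] allowed = {0/0 0/2 1/0 1/2}
PSO∖claimed = {0/2}

missing: thr0.r0=0 thr1.r0=2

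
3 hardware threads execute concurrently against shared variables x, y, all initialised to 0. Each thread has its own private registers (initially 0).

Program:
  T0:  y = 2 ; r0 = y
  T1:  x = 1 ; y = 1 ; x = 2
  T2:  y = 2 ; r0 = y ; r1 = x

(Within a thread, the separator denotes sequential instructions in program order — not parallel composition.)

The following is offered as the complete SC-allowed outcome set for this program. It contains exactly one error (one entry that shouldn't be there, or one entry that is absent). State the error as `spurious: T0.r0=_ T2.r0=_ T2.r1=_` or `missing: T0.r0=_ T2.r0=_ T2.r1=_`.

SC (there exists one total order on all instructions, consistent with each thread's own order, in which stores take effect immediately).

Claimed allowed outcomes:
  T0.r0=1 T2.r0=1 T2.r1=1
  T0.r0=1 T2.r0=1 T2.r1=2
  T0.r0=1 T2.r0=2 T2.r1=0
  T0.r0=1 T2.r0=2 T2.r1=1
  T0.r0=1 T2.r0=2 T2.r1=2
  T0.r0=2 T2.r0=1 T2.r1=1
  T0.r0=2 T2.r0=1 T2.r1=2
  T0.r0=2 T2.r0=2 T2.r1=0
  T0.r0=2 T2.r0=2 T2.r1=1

outcome vector order: (T0.r0,T2.r0,T2.r1)
SC (10): <1 1 1>, <1 1 2>, <1 2 0>, <1 2 1>, <1 2 2>, <2 1 1>, <2 1 2>, <2 2 0>, <2 2 1>, <2 2 2>
SC∖claimed = {<2 2 2>}

missing: T0.r0=2 T2.r0=2 T2.r1=2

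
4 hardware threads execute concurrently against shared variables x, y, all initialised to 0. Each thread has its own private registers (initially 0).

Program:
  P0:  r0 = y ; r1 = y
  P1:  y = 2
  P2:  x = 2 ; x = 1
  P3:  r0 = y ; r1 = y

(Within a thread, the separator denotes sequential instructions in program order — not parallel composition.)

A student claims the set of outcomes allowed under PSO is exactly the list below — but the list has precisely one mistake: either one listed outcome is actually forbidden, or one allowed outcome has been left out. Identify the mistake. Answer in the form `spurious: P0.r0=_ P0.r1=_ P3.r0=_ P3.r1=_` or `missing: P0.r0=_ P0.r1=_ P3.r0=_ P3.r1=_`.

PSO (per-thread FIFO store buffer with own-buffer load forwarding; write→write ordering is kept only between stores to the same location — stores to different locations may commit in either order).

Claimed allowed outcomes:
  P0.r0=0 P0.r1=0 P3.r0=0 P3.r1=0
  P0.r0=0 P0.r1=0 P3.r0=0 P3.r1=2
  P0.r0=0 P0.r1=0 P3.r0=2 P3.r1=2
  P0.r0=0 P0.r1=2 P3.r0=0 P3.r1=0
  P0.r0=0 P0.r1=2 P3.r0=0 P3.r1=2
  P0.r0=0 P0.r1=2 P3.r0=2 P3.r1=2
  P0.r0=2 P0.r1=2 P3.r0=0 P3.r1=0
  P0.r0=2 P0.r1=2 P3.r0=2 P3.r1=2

outcome vector order: (P0.r0,P0.r1,P3.r0,P3.r1)
under PSO → (0,0,0,0); (0,0,0,2); (0,0,2,2); (0,2,0,0); (0,2,0,2); (0,2,2,2); (2,2,0,0); (2,2,0,2); (2,2,2,2)
PSO∖claimed = {(2,2,0,2)}

missing: P0.r0=2 P0.r1=2 P3.r0=0 P3.r1=2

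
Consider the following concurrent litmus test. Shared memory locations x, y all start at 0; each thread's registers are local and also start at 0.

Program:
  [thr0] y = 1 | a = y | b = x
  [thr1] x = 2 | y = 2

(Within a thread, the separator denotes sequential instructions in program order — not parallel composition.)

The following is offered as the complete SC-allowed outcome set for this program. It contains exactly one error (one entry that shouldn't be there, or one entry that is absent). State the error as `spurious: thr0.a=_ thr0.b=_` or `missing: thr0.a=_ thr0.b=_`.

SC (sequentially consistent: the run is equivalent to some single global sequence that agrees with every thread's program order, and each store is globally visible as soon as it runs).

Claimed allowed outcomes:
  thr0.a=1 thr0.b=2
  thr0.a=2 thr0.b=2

missing: thr0.a=1 thr0.b=0

outcome vector order: (thr0.a,thr0.b)
under SC → 1/0 1/2 2/2
SC∖claimed = {1/0}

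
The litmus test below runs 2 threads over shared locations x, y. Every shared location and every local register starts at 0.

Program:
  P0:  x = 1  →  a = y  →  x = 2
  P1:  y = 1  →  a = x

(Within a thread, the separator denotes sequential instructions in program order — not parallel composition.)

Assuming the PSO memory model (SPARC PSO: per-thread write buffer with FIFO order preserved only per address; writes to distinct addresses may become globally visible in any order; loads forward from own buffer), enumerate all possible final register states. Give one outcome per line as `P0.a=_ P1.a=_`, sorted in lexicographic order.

outcome vector order: (P0.a,P1.a)
|PSO outcomes| = 6

P0.a=0 P1.a=0
P0.a=0 P1.a=1
P0.a=0 P1.a=2
P0.a=1 P1.a=0
P0.a=1 P1.a=1
P0.a=1 P1.a=2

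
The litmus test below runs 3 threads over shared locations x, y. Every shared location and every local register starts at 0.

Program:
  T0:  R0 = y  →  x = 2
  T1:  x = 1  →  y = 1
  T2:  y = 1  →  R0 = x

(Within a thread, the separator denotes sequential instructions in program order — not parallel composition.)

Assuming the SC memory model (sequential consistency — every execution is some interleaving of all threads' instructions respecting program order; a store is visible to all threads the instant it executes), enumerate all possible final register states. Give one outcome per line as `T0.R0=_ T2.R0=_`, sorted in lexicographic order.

T0.R0=0 T2.R0=0
T0.R0=0 T2.R0=1
T0.R0=0 T2.R0=2
T0.R0=1 T2.R0=0
T0.R0=1 T2.R0=1
T0.R0=1 T2.R0=2

outcome vector order: (T0.R0,T2.R0)
|SC outcomes| = 6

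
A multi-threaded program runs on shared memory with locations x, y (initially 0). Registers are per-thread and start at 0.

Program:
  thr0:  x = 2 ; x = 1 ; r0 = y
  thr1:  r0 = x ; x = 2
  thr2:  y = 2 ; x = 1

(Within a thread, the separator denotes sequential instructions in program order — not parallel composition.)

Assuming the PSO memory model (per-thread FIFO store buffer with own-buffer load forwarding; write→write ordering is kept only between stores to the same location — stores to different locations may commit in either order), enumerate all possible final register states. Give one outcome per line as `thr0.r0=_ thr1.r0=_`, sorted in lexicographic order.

outcome vector order: (thr0.r0,thr1.r0)
|PSO outcomes| = 6

thr0.r0=0 thr1.r0=0
thr0.r0=0 thr1.r0=1
thr0.r0=0 thr1.r0=2
thr0.r0=2 thr1.r0=0
thr0.r0=2 thr1.r0=1
thr0.r0=2 thr1.r0=2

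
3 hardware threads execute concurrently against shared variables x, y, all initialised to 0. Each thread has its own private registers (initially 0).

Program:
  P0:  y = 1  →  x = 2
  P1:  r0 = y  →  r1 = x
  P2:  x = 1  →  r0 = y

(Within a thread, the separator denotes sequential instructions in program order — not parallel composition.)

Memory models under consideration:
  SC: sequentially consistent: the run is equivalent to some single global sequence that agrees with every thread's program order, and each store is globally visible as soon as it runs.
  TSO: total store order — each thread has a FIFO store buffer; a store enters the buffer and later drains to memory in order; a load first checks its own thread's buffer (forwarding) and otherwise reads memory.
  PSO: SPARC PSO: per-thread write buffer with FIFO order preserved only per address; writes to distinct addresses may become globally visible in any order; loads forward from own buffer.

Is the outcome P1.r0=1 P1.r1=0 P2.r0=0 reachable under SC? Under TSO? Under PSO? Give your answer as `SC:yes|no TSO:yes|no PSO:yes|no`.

outcome vector order: (P1.r0,P1.r1,P2.r0)
SC (11): 000; 001; 010; 011; 020; 021; 101; 110; 111; 120; 121
TSO (12): 000; 001; 010; 011; 020; 021; 100; 101; 110; 111; 120; 121
PSO (12): 000; 001; 010; 011; 020; 021; 100; 101; 110; 111; 120; 121
target 100 ∈ {TSO,PSO}

SC:no TSO:yes PSO:yes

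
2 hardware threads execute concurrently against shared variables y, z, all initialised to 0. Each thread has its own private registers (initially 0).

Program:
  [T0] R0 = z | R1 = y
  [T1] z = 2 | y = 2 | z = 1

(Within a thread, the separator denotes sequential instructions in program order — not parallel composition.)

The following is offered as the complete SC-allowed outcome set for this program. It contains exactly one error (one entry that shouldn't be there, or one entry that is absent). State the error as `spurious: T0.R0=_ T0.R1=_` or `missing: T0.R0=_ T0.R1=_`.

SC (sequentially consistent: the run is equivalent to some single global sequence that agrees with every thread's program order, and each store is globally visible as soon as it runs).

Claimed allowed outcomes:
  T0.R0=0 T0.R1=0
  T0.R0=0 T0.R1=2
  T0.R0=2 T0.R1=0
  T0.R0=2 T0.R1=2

outcome vector order: (T0.R0,T0.R1)
SC: 5 outcomes — {(0,0) (0,2) (1,2) (2,0) (2,2)}
SC∖claimed = {(1,2)}

missing: T0.R0=1 T0.R1=2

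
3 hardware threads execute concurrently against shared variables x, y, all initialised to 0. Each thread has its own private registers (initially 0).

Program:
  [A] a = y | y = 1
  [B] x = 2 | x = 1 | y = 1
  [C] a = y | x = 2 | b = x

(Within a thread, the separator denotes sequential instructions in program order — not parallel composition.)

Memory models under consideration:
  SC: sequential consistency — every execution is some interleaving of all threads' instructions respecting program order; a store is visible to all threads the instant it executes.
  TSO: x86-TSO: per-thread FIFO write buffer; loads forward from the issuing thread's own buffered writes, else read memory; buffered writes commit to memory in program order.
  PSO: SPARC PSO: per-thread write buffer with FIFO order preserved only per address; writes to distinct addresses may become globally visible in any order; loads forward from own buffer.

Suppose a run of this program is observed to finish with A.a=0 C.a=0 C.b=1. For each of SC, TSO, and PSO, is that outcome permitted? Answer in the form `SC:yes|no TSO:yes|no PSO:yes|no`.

SC:yes TSO:yes PSO:yes

outcome vector order: (A.a,C.a,C.b)
[SC] allowed = {(0,0,1); (0,0,2); (0,1,1); (0,1,2); (1,0,1); (1,0,2); (1,1,2)}
[TSO] allowed = {(0,0,1); (0,0,2); (0,1,1); (0,1,2); (1,0,1); (1,0,2); (1,1,2)}
[PSO] allowed = {(0,0,1); (0,0,2); (0,1,1); (0,1,2); (1,0,1); (1,0,2); (1,1,1); (1,1,2)}
target (0,0,1) ∈ {SC,TSO,PSO}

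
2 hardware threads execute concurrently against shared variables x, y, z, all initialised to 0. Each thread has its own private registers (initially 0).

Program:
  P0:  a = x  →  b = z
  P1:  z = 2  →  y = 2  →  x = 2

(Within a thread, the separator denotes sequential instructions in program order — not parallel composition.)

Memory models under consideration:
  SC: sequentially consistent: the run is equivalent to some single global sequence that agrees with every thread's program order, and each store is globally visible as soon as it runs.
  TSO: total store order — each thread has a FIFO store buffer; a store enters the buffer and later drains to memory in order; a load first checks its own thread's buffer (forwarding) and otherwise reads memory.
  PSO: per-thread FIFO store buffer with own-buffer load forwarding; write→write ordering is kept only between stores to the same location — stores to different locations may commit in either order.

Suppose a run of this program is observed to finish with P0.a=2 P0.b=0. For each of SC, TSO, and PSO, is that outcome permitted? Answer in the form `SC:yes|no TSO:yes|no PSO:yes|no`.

outcome vector order: (P0.a,P0.b)
SC: 3 outcomes — {00; 02; 22}
TSO: 3 outcomes — {00; 02; 22}
PSO: 4 outcomes — {00; 02; 20; 22}
target 20 ∈ {PSO}

SC:no TSO:no PSO:yes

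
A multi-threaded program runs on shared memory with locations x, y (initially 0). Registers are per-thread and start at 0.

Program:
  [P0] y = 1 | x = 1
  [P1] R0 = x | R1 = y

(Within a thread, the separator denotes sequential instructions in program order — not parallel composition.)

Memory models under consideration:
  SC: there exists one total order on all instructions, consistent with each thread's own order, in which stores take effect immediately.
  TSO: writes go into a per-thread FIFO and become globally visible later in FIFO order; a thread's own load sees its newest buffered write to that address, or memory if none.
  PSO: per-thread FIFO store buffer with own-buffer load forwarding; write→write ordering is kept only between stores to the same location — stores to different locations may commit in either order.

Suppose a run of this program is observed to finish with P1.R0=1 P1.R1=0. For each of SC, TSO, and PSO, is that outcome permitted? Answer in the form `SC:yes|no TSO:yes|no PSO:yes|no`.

outcome vector order: (P1.R0,P1.R1)
SC: 3 outcomes — {<0 0>, <0 1>, <1 1>}
TSO: 3 outcomes — {<0 0>, <0 1>, <1 1>}
PSO: 4 outcomes — {<0 0>, <0 1>, <1 0>, <1 1>}
target <1 0> ∈ {PSO}

SC:no TSO:no PSO:yes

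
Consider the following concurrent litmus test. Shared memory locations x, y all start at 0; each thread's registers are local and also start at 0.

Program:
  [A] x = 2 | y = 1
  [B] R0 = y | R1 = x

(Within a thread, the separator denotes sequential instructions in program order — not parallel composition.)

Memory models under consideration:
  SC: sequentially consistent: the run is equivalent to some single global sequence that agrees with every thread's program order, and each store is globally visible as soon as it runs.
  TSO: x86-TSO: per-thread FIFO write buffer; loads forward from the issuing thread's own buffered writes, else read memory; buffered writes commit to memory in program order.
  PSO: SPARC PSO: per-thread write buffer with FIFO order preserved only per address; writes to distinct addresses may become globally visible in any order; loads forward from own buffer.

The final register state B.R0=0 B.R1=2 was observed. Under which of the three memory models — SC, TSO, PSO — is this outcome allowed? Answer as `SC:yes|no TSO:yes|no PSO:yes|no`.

outcome vector order: (B.R0,B.R1)
SC: 3 outcomes — {0/0, 0/2, 1/2}
TSO: 3 outcomes — {0/0, 0/2, 1/2}
PSO: 4 outcomes — {0/0, 0/2, 1/0, 1/2}
target 0/2 ∈ {SC,TSO,PSO}

SC:yes TSO:yes PSO:yes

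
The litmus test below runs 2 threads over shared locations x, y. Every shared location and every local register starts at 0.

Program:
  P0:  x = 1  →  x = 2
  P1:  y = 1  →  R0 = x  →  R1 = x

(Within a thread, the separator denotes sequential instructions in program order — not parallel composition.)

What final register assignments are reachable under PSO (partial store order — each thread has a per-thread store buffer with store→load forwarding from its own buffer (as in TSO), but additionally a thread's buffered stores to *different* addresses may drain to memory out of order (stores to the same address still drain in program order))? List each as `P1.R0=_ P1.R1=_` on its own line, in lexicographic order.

P1.R0=0 P1.R1=0
P1.R0=0 P1.R1=1
P1.R0=0 P1.R1=2
P1.R0=1 P1.R1=1
P1.R0=1 P1.R1=2
P1.R0=2 P1.R1=2

outcome vector order: (P1.R0,P1.R1)
|PSO outcomes| = 6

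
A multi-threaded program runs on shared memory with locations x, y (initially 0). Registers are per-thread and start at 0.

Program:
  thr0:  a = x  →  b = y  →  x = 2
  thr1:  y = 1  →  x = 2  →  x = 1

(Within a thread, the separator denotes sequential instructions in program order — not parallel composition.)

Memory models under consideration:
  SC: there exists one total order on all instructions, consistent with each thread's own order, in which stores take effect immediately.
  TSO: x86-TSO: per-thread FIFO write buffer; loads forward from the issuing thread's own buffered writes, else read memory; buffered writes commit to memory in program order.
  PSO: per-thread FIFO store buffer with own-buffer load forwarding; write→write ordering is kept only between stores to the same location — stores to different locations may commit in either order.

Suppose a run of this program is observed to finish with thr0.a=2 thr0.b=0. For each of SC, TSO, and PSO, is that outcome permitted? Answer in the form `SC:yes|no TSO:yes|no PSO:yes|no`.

outcome vector order: (thr0.a,thr0.b)
under SC → 00; 01; 11; 21
under TSO → 00; 01; 11; 21
under PSO → 00; 01; 10; 11; 20; 21
target 20 ∈ {PSO}

SC:no TSO:no PSO:yes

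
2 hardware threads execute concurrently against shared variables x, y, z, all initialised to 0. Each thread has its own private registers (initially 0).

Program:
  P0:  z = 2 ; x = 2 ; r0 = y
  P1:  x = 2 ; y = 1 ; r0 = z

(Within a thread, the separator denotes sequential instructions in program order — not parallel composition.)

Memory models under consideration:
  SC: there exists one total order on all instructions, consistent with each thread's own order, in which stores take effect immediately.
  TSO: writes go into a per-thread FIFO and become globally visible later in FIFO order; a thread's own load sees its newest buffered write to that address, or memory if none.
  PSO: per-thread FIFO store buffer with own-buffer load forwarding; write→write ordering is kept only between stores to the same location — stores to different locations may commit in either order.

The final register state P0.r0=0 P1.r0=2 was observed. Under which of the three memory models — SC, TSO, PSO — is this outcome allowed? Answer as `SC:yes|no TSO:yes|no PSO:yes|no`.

SC:yes TSO:yes PSO:yes

outcome vector order: (P0.r0,P1.r0)
[SC] allowed = {02; 10; 12}
[TSO] allowed = {00; 02; 10; 12}
[PSO] allowed = {00; 02; 10; 12}
target 02 ∈ {SC,TSO,PSO}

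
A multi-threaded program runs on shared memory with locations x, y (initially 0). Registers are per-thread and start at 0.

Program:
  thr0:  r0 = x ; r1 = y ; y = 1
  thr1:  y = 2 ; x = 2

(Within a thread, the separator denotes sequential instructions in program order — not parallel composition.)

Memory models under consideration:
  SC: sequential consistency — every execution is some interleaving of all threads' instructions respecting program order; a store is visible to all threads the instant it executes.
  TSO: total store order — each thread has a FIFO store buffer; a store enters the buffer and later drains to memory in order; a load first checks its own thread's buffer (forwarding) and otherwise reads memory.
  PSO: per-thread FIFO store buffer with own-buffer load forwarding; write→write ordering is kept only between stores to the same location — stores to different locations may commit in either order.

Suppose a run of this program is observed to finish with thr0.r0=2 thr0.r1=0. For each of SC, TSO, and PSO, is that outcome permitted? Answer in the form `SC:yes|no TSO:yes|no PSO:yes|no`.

SC:no TSO:no PSO:yes

outcome vector order: (thr0.r0,thr0.r1)
[SC] allowed = {0/0 0/2 2/2}
[TSO] allowed = {0/0 0/2 2/2}
[PSO] allowed = {0/0 0/2 2/0 2/2}
target 2/0 ∈ {PSO}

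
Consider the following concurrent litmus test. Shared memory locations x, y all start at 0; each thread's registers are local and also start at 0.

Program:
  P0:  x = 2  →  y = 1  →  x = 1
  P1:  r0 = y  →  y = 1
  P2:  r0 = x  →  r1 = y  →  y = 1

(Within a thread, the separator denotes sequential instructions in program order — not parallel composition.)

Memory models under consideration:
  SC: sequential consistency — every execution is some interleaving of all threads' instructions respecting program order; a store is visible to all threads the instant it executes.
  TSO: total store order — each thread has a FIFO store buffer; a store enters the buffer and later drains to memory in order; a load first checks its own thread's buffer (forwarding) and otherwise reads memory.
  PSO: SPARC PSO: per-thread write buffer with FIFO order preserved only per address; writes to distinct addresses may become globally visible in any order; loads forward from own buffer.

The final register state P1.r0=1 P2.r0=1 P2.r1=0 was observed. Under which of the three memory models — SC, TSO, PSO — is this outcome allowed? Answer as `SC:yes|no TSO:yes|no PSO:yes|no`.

SC:no TSO:no PSO:yes

outcome vector order: (P1.r0,P2.r0,P2.r1)
under SC → (0,0,0), (0,0,1), (0,1,1), (0,2,0), (0,2,1), (1,0,0), (1,0,1), (1,1,1), (1,2,0), (1,2,1)
under TSO → (0,0,0), (0,0,1), (0,1,1), (0,2,0), (0,2,1), (1,0,0), (1,0,1), (1,1,1), (1,2,0), (1,2,1)
under PSO → (0,0,0), (0,0,1), (0,1,0), (0,1,1), (0,2,0), (0,2,1), (1,0,0), (1,0,1), (1,1,0), (1,1,1), (1,2,0), (1,2,1)
target (1,1,0) ∈ {PSO}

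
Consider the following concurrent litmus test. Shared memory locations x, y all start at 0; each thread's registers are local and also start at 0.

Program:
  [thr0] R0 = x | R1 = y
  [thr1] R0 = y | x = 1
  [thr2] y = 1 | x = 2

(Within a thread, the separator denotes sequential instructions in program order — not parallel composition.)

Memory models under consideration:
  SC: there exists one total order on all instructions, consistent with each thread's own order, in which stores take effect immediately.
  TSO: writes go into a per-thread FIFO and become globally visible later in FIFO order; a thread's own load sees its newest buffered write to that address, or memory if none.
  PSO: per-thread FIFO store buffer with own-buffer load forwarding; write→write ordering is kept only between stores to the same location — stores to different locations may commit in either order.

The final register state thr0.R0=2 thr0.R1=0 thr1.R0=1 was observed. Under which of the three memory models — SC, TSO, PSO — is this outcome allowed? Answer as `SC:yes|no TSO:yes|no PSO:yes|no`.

outcome vector order: (thr0.R0,thr0.R1,thr1.R0)
[SC] allowed = {(0,0,0), (0,0,1), (0,1,0), (0,1,1), (1,0,0), (1,1,0), (1,1,1), (2,1,0), (2,1,1)}
[TSO] allowed = {(0,0,0), (0,0,1), (0,1,0), (0,1,1), (1,0,0), (1,1,0), (1,1,1), (2,1,0), (2,1,1)}
[PSO] allowed = {(0,0,0), (0,0,1), (0,1,0), (0,1,1), (1,0,0), (1,1,0), (1,1,1), (2,0,0), (2,0,1), (2,1,0), (2,1,1)}
target (2,0,1) ∈ {PSO}

SC:no TSO:no PSO:yes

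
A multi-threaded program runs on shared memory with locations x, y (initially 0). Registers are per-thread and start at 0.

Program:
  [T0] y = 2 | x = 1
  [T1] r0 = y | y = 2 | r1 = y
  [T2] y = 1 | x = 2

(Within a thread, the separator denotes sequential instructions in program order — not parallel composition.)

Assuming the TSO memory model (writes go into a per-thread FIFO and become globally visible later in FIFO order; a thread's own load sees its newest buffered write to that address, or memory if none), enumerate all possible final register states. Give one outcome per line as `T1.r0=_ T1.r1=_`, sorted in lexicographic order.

T1.r0=0 T1.r1=1
T1.r0=0 T1.r1=2
T1.r0=1 T1.r1=2
T1.r0=2 T1.r1=1
T1.r0=2 T1.r1=2

outcome vector order: (T1.r0,T1.r1)
|TSO outcomes| = 5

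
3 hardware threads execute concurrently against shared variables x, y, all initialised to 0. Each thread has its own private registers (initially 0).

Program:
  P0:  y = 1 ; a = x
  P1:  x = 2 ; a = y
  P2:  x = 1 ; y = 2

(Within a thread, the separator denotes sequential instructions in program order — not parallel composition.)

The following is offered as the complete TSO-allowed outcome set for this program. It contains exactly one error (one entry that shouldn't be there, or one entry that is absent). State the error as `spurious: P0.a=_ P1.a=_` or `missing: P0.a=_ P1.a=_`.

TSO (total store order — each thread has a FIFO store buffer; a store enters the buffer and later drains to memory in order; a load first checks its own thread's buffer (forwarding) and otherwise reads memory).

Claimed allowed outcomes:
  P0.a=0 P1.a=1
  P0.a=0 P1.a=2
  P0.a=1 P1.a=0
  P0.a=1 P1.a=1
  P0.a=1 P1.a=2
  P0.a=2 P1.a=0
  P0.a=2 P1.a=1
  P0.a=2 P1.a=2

missing: P0.a=0 P1.a=0

outcome vector order: (P0.a,P1.a)
TSO (9): (0,0); (0,1); (0,2); (1,0); (1,1); (1,2); (2,0); (2,1); (2,2)
TSO∖claimed = {(0,0)}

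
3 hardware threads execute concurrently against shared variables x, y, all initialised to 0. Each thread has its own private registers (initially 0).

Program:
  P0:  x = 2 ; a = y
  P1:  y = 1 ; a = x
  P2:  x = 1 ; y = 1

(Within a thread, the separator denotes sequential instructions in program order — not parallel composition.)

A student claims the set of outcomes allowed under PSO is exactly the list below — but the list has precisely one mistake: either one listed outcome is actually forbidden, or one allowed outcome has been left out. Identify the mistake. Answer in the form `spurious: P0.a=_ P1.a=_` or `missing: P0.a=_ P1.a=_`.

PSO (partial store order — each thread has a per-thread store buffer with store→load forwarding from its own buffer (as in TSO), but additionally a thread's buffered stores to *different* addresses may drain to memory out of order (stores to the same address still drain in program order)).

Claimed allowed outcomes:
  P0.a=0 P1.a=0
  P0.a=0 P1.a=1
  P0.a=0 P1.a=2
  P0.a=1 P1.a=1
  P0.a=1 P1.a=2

outcome vector order: (P0.a,P1.a)
PSO (6): 00, 01, 02, 10, 11, 12
PSO∖claimed = {10}

missing: P0.a=1 P1.a=0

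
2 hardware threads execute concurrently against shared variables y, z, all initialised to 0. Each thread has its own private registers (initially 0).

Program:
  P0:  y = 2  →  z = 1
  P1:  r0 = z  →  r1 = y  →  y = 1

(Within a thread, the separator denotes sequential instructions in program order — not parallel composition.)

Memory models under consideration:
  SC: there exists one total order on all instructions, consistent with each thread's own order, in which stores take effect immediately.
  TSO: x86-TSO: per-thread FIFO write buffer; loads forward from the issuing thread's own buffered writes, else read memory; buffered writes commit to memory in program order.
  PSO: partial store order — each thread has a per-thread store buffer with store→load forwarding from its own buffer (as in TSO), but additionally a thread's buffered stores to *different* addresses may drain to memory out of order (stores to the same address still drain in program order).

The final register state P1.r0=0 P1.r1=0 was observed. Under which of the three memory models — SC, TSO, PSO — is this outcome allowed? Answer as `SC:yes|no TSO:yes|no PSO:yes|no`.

outcome vector order: (P1.r0,P1.r1)
under SC → 0/0; 0/2; 1/2
under TSO → 0/0; 0/2; 1/2
under PSO → 0/0; 0/2; 1/0; 1/2
target 0/0 ∈ {SC,TSO,PSO}

SC:yes TSO:yes PSO:yes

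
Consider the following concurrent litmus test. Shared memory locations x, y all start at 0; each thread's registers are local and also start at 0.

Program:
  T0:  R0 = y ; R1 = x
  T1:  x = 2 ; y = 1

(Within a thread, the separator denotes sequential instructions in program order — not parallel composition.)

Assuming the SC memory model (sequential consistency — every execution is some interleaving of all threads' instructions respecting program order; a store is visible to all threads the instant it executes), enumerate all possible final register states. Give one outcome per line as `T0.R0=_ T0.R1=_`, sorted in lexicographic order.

outcome vector order: (T0.R0,T0.R1)
|SC outcomes| = 3

T0.R0=0 T0.R1=0
T0.R0=0 T0.R1=2
T0.R0=1 T0.R1=2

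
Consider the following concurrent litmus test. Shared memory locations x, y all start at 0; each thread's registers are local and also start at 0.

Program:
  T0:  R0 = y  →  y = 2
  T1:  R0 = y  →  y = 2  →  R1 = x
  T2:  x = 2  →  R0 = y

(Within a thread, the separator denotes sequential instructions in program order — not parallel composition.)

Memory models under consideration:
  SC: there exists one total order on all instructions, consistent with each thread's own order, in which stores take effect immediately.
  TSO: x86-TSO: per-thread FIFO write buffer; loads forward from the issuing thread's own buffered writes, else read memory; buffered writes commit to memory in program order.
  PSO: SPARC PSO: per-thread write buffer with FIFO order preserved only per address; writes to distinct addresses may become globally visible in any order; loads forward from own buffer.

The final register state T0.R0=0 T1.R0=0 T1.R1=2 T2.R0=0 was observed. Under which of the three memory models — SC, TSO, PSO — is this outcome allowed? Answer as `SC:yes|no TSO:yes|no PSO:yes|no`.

outcome vector order: (T0.R0,T1.R0,T1.R1,T2.R0)
[SC] allowed = {0002; 0020; 0022; 0202; 0220; 0222; 2002; 2020; 2022}
[TSO] allowed = {0000; 0002; 0020; 0022; 0200; 0202; 0220; 0222; 2000; 2002; 2020; 2022}
[PSO] allowed = {0000; 0002; 0020; 0022; 0200; 0202; 0220; 0222; 2000; 2002; 2020; 2022}
target 0020 ∈ {SC,TSO,PSO}

SC:yes TSO:yes PSO:yes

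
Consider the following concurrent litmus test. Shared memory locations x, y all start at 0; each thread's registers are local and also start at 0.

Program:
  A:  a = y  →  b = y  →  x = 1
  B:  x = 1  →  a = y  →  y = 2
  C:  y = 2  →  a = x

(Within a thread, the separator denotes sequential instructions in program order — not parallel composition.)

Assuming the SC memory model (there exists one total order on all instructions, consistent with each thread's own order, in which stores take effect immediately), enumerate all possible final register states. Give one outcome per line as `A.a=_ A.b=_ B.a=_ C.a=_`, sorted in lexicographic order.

A.a=0 A.b=0 B.a=0 C.a=1
A.a=0 A.b=0 B.a=2 C.a=0
A.a=0 A.b=0 B.a=2 C.a=1
A.a=0 A.b=2 B.a=0 C.a=1
A.a=0 A.b=2 B.a=2 C.a=0
A.a=0 A.b=2 B.a=2 C.a=1
A.a=2 A.b=2 B.a=0 C.a=1
A.a=2 A.b=2 B.a=2 C.a=0
A.a=2 A.b=2 B.a=2 C.a=1

outcome vector order: (A.a,A.b,B.a,C.a)
|SC outcomes| = 9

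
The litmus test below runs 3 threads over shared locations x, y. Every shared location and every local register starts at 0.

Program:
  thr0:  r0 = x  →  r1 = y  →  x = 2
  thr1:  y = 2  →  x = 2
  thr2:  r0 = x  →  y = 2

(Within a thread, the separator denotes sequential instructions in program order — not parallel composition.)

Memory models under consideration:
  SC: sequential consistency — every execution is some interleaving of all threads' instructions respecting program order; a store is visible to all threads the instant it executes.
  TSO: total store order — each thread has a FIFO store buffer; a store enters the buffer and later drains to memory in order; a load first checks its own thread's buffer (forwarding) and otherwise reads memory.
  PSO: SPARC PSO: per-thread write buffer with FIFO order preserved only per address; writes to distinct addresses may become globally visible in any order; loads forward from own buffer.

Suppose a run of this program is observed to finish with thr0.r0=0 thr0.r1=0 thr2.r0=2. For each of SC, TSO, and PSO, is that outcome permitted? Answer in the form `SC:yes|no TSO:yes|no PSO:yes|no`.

SC:yes TSO:yes PSO:yes

outcome vector order: (thr0.r0,thr0.r1,thr2.r0)
[SC] allowed = {0/0/0, 0/0/2, 0/2/0, 0/2/2, 2/2/0, 2/2/2}
[TSO] allowed = {0/0/0, 0/0/2, 0/2/0, 0/2/2, 2/2/0, 2/2/2}
[PSO] allowed = {0/0/0, 0/0/2, 0/2/0, 0/2/2, 2/0/0, 2/0/2, 2/2/0, 2/2/2}
target 0/0/2 ∈ {SC,TSO,PSO}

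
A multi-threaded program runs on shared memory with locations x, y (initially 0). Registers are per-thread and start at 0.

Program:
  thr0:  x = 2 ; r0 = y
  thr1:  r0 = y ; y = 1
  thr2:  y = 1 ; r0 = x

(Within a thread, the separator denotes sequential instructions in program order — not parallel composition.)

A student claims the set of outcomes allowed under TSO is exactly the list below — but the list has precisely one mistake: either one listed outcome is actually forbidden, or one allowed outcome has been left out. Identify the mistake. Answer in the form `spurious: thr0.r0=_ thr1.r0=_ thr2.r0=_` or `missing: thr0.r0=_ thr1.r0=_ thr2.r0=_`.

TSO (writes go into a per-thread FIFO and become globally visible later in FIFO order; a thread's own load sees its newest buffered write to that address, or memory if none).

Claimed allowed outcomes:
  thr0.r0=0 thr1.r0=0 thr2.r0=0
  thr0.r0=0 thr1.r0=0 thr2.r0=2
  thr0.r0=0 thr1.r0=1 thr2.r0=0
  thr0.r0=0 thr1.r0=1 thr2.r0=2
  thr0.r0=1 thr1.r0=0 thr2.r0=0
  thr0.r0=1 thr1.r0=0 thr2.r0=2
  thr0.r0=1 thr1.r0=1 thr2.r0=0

outcome vector order: (thr0.r0,thr1.r0,thr2.r0)
TSO (8): 000 002 010 012 100 102 110 112
TSO∖claimed = {112}

missing: thr0.r0=1 thr1.r0=1 thr2.r0=2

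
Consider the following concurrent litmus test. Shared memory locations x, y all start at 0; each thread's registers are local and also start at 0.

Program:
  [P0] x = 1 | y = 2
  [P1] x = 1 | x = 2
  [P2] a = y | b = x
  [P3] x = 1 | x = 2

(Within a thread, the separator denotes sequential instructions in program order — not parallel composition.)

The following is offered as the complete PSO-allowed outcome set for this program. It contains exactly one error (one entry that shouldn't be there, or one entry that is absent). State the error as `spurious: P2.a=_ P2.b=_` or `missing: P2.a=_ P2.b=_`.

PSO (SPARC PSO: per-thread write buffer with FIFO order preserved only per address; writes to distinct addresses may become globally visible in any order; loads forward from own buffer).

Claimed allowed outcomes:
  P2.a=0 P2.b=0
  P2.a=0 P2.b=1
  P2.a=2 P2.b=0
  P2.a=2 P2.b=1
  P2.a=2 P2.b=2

missing: P2.a=0 P2.b=2

outcome vector order: (P2.a,P2.b)
PSO: 6 outcomes — {(0,0) (0,1) (0,2) (2,0) (2,1) (2,2)}
PSO∖claimed = {(0,2)}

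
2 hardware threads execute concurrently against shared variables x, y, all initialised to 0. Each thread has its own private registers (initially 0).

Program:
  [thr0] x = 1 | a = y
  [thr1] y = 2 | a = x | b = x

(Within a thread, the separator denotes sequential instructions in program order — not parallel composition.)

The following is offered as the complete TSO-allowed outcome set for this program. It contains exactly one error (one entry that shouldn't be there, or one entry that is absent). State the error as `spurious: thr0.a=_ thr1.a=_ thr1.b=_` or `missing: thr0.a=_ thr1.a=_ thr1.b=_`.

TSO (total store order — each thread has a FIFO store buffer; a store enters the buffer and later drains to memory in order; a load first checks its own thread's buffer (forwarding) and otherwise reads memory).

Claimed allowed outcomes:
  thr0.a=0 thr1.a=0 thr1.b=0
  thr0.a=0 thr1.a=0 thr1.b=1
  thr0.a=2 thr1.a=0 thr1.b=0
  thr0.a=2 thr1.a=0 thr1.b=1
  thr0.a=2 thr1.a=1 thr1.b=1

missing: thr0.a=0 thr1.a=1 thr1.b=1

outcome vector order: (thr0.a,thr1.a,thr1.b)
under TSO → 0/0/0, 0/0/1, 0/1/1, 2/0/0, 2/0/1, 2/1/1
TSO∖claimed = {0/1/1}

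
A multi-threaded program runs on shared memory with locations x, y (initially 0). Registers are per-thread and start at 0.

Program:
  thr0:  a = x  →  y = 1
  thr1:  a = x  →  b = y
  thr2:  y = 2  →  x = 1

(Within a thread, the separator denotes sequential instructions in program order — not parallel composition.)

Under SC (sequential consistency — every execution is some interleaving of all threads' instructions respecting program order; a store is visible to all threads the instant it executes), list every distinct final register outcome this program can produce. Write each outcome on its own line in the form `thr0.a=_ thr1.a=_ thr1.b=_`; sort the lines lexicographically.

thr0.a=0 thr1.a=0 thr1.b=0
thr0.a=0 thr1.a=0 thr1.b=1
thr0.a=0 thr1.a=0 thr1.b=2
thr0.a=0 thr1.a=1 thr1.b=1
thr0.a=0 thr1.a=1 thr1.b=2
thr0.a=1 thr1.a=0 thr1.b=0
thr0.a=1 thr1.a=0 thr1.b=1
thr0.a=1 thr1.a=0 thr1.b=2
thr0.a=1 thr1.a=1 thr1.b=1
thr0.a=1 thr1.a=1 thr1.b=2

outcome vector order: (thr0.a,thr1.a,thr1.b)
|SC outcomes| = 10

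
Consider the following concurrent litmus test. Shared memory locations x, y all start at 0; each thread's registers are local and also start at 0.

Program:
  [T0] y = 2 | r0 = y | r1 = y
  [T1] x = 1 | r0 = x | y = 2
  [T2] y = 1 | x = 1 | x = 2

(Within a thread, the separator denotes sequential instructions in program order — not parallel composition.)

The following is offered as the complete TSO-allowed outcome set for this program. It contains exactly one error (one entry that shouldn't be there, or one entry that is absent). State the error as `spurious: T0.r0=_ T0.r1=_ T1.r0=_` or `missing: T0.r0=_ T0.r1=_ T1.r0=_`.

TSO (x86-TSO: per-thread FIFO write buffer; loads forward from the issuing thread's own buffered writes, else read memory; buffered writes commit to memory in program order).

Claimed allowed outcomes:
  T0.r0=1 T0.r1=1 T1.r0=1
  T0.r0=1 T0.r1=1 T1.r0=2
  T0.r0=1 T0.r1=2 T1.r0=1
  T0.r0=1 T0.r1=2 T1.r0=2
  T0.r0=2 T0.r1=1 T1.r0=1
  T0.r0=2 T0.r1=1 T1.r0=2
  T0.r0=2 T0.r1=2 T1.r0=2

missing: T0.r0=2 T0.r1=2 T1.r0=1

outcome vector order: (T0.r0,T0.r1,T1.r0)
TSO: 8 outcomes — {<1 1 1> <1 1 2> <1 2 1> <1 2 2> <2 1 1> <2 1 2> <2 2 1> <2 2 2>}
TSO∖claimed = {<2 2 1>}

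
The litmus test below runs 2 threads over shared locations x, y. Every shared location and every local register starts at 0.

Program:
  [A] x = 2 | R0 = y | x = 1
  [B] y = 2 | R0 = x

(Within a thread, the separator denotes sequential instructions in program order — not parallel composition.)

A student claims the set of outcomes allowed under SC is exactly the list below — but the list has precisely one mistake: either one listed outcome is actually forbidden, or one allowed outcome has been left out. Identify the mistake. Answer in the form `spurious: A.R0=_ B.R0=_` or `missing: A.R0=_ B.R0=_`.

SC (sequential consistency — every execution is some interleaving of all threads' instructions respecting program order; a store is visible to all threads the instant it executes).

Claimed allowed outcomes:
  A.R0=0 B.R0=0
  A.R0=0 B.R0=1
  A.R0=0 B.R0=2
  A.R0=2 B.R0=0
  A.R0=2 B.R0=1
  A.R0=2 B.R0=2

spurious: A.R0=0 B.R0=0

outcome vector order: (A.R0,B.R0)
under SC → (0,1); (0,2); (2,0); (2,1); (2,2)
claimed∖SC = {(0,0)}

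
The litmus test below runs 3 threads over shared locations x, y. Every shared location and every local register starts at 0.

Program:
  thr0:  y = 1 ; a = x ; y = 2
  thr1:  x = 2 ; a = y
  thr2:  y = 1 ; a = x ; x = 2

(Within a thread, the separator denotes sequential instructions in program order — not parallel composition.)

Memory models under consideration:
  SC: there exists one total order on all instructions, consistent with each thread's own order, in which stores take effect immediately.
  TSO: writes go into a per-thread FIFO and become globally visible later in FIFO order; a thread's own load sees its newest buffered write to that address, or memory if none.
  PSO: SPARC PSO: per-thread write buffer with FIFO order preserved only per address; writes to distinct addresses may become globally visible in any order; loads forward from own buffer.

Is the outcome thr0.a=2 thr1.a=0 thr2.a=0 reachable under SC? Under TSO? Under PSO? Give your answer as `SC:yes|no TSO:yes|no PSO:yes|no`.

outcome vector order: (thr0.a,thr1.a,thr2.a)
under SC → (0,1,0) (0,1,2) (0,2,0) (0,2,2) (2,0,2) (2,1,0) (2,1,2) (2,2,0) (2,2,2)
under TSO → (0,0,0) (0,0,2) (0,1,0) (0,1,2) (0,2,0) (0,2,2) (2,0,0) (2,0,2) (2,1,0) (2,1,2) (2,2,0) (2,2,2)
under PSO → (0,0,0) (0,0,2) (0,1,0) (0,1,2) (0,2,0) (0,2,2) (2,0,0) (2,0,2) (2,1,0) (2,1,2) (2,2,0) (2,2,2)
target (2,0,0) ∈ {TSO,PSO}

SC:no TSO:yes PSO:yes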